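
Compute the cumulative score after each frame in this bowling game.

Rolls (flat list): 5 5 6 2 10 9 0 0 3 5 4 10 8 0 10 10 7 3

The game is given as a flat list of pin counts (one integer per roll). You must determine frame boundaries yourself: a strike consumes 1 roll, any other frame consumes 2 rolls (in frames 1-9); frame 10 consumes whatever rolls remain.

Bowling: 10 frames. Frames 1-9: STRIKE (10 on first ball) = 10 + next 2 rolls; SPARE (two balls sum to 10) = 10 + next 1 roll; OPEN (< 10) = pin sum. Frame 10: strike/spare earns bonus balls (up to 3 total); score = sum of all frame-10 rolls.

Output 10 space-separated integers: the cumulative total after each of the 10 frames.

Answer: 16 24 43 52 55 64 82 90 117 137

Derivation:
Frame 1: SPARE (5+5=10). 10 + next roll (6) = 16. Cumulative: 16
Frame 2: OPEN (6+2=8). Cumulative: 24
Frame 3: STRIKE. 10 + next two rolls (9+0) = 19. Cumulative: 43
Frame 4: OPEN (9+0=9). Cumulative: 52
Frame 5: OPEN (0+3=3). Cumulative: 55
Frame 6: OPEN (5+4=9). Cumulative: 64
Frame 7: STRIKE. 10 + next two rolls (8+0) = 18. Cumulative: 82
Frame 8: OPEN (8+0=8). Cumulative: 90
Frame 9: STRIKE. 10 + next two rolls (10+7) = 27. Cumulative: 117
Frame 10: STRIKE. Sum of all frame-10 rolls (10+7+3) = 20. Cumulative: 137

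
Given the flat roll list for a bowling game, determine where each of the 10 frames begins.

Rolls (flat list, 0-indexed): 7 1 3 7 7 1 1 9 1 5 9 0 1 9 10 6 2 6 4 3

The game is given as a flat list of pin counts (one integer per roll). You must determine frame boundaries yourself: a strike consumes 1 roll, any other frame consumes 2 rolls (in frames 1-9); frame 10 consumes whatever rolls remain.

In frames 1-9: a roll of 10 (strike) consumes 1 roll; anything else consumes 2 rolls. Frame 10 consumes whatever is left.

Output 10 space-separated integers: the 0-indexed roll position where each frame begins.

Frame 1 starts at roll index 0: rolls=7,1 (sum=8), consumes 2 rolls
Frame 2 starts at roll index 2: rolls=3,7 (sum=10), consumes 2 rolls
Frame 3 starts at roll index 4: rolls=7,1 (sum=8), consumes 2 rolls
Frame 4 starts at roll index 6: rolls=1,9 (sum=10), consumes 2 rolls
Frame 5 starts at roll index 8: rolls=1,5 (sum=6), consumes 2 rolls
Frame 6 starts at roll index 10: rolls=9,0 (sum=9), consumes 2 rolls
Frame 7 starts at roll index 12: rolls=1,9 (sum=10), consumes 2 rolls
Frame 8 starts at roll index 14: roll=10 (strike), consumes 1 roll
Frame 9 starts at roll index 15: rolls=6,2 (sum=8), consumes 2 rolls
Frame 10 starts at roll index 17: 3 remaining rolls

Answer: 0 2 4 6 8 10 12 14 15 17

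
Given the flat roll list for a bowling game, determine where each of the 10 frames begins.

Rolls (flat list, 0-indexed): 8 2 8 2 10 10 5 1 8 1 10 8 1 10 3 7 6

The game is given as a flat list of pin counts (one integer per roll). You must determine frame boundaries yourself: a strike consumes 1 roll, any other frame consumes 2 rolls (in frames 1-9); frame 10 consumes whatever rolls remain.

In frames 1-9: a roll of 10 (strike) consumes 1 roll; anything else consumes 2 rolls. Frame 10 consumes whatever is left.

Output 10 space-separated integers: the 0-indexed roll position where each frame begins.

Answer: 0 2 4 5 6 8 10 11 13 14

Derivation:
Frame 1 starts at roll index 0: rolls=8,2 (sum=10), consumes 2 rolls
Frame 2 starts at roll index 2: rolls=8,2 (sum=10), consumes 2 rolls
Frame 3 starts at roll index 4: roll=10 (strike), consumes 1 roll
Frame 4 starts at roll index 5: roll=10 (strike), consumes 1 roll
Frame 5 starts at roll index 6: rolls=5,1 (sum=6), consumes 2 rolls
Frame 6 starts at roll index 8: rolls=8,1 (sum=9), consumes 2 rolls
Frame 7 starts at roll index 10: roll=10 (strike), consumes 1 roll
Frame 8 starts at roll index 11: rolls=8,1 (sum=9), consumes 2 rolls
Frame 9 starts at roll index 13: roll=10 (strike), consumes 1 roll
Frame 10 starts at roll index 14: 3 remaining rolls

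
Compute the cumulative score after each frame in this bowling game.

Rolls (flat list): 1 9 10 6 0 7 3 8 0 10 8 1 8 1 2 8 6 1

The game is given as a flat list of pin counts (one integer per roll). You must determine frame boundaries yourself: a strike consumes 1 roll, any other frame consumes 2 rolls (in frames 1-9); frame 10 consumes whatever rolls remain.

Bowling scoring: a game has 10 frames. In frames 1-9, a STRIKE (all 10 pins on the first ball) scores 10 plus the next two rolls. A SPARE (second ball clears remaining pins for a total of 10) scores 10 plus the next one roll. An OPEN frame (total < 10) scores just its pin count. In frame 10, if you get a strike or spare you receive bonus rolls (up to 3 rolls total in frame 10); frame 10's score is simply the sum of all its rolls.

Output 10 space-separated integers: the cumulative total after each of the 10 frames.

Frame 1: SPARE (1+9=10). 10 + next roll (10) = 20. Cumulative: 20
Frame 2: STRIKE. 10 + next two rolls (6+0) = 16. Cumulative: 36
Frame 3: OPEN (6+0=6). Cumulative: 42
Frame 4: SPARE (7+3=10). 10 + next roll (8) = 18. Cumulative: 60
Frame 5: OPEN (8+0=8). Cumulative: 68
Frame 6: STRIKE. 10 + next two rolls (8+1) = 19. Cumulative: 87
Frame 7: OPEN (8+1=9). Cumulative: 96
Frame 8: OPEN (8+1=9). Cumulative: 105
Frame 9: SPARE (2+8=10). 10 + next roll (6) = 16. Cumulative: 121
Frame 10: OPEN. Sum of all frame-10 rolls (6+1) = 7. Cumulative: 128

Answer: 20 36 42 60 68 87 96 105 121 128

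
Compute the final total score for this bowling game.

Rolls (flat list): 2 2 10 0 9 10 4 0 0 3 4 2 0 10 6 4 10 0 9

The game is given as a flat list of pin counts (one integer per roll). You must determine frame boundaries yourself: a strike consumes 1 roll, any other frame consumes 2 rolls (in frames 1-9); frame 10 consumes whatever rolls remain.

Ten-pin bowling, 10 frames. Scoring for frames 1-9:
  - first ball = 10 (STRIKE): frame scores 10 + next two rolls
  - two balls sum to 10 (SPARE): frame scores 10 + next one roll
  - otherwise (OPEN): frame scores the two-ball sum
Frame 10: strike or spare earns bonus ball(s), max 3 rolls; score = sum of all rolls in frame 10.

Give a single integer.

Frame 1: OPEN (2+2=4). Cumulative: 4
Frame 2: STRIKE. 10 + next two rolls (0+9) = 19. Cumulative: 23
Frame 3: OPEN (0+9=9). Cumulative: 32
Frame 4: STRIKE. 10 + next two rolls (4+0) = 14. Cumulative: 46
Frame 5: OPEN (4+0=4). Cumulative: 50
Frame 6: OPEN (0+3=3). Cumulative: 53
Frame 7: OPEN (4+2=6). Cumulative: 59
Frame 8: SPARE (0+10=10). 10 + next roll (6) = 16. Cumulative: 75
Frame 9: SPARE (6+4=10). 10 + next roll (10) = 20. Cumulative: 95
Frame 10: STRIKE. Sum of all frame-10 rolls (10+0+9) = 19. Cumulative: 114

Answer: 114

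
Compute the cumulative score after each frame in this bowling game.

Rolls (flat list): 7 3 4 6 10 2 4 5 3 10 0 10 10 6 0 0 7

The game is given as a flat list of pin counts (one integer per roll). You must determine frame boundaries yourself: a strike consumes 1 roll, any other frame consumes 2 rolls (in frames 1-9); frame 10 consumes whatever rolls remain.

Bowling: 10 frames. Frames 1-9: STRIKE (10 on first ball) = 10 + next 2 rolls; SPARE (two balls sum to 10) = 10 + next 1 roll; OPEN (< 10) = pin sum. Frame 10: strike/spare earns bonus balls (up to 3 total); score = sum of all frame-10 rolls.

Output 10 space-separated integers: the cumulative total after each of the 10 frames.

Frame 1: SPARE (7+3=10). 10 + next roll (4) = 14. Cumulative: 14
Frame 2: SPARE (4+6=10). 10 + next roll (10) = 20. Cumulative: 34
Frame 3: STRIKE. 10 + next two rolls (2+4) = 16. Cumulative: 50
Frame 4: OPEN (2+4=6). Cumulative: 56
Frame 5: OPEN (5+3=8). Cumulative: 64
Frame 6: STRIKE. 10 + next two rolls (0+10) = 20. Cumulative: 84
Frame 7: SPARE (0+10=10). 10 + next roll (10) = 20. Cumulative: 104
Frame 8: STRIKE. 10 + next two rolls (6+0) = 16. Cumulative: 120
Frame 9: OPEN (6+0=6). Cumulative: 126
Frame 10: OPEN. Sum of all frame-10 rolls (0+7) = 7. Cumulative: 133

Answer: 14 34 50 56 64 84 104 120 126 133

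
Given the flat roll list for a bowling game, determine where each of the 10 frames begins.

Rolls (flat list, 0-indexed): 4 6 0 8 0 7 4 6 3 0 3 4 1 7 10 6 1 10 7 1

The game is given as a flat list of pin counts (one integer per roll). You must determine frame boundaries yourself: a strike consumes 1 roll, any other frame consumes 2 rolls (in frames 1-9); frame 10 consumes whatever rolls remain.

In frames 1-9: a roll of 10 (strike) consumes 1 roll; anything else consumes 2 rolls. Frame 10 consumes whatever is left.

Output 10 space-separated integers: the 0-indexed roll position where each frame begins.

Frame 1 starts at roll index 0: rolls=4,6 (sum=10), consumes 2 rolls
Frame 2 starts at roll index 2: rolls=0,8 (sum=8), consumes 2 rolls
Frame 3 starts at roll index 4: rolls=0,7 (sum=7), consumes 2 rolls
Frame 4 starts at roll index 6: rolls=4,6 (sum=10), consumes 2 rolls
Frame 5 starts at roll index 8: rolls=3,0 (sum=3), consumes 2 rolls
Frame 6 starts at roll index 10: rolls=3,4 (sum=7), consumes 2 rolls
Frame 7 starts at roll index 12: rolls=1,7 (sum=8), consumes 2 rolls
Frame 8 starts at roll index 14: roll=10 (strike), consumes 1 roll
Frame 9 starts at roll index 15: rolls=6,1 (sum=7), consumes 2 rolls
Frame 10 starts at roll index 17: 3 remaining rolls

Answer: 0 2 4 6 8 10 12 14 15 17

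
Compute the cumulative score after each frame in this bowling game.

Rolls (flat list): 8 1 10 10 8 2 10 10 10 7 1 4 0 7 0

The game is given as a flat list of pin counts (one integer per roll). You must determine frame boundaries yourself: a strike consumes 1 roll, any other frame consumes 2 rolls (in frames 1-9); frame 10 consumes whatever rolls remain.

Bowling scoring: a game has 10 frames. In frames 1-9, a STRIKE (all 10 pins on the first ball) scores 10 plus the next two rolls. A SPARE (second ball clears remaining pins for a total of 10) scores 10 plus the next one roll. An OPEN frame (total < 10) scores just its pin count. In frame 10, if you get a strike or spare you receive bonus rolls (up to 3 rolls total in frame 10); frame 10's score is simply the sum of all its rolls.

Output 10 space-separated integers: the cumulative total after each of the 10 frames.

Frame 1: OPEN (8+1=9). Cumulative: 9
Frame 2: STRIKE. 10 + next two rolls (10+8) = 28. Cumulative: 37
Frame 3: STRIKE. 10 + next two rolls (8+2) = 20. Cumulative: 57
Frame 4: SPARE (8+2=10). 10 + next roll (10) = 20. Cumulative: 77
Frame 5: STRIKE. 10 + next two rolls (10+10) = 30. Cumulative: 107
Frame 6: STRIKE. 10 + next two rolls (10+7) = 27. Cumulative: 134
Frame 7: STRIKE. 10 + next two rolls (7+1) = 18. Cumulative: 152
Frame 8: OPEN (7+1=8). Cumulative: 160
Frame 9: OPEN (4+0=4). Cumulative: 164
Frame 10: OPEN. Sum of all frame-10 rolls (7+0) = 7. Cumulative: 171

Answer: 9 37 57 77 107 134 152 160 164 171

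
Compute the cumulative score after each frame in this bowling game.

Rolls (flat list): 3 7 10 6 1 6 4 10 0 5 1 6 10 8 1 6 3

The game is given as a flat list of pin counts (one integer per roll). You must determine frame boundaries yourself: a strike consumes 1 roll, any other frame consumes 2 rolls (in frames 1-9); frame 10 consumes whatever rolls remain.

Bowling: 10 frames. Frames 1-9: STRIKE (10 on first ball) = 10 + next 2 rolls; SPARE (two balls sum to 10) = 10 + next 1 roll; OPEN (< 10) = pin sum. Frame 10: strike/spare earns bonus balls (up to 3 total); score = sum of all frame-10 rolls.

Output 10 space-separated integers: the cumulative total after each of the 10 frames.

Frame 1: SPARE (3+7=10). 10 + next roll (10) = 20. Cumulative: 20
Frame 2: STRIKE. 10 + next two rolls (6+1) = 17. Cumulative: 37
Frame 3: OPEN (6+1=7). Cumulative: 44
Frame 4: SPARE (6+4=10). 10 + next roll (10) = 20. Cumulative: 64
Frame 5: STRIKE. 10 + next two rolls (0+5) = 15. Cumulative: 79
Frame 6: OPEN (0+5=5). Cumulative: 84
Frame 7: OPEN (1+6=7). Cumulative: 91
Frame 8: STRIKE. 10 + next two rolls (8+1) = 19. Cumulative: 110
Frame 9: OPEN (8+1=9). Cumulative: 119
Frame 10: OPEN. Sum of all frame-10 rolls (6+3) = 9. Cumulative: 128

Answer: 20 37 44 64 79 84 91 110 119 128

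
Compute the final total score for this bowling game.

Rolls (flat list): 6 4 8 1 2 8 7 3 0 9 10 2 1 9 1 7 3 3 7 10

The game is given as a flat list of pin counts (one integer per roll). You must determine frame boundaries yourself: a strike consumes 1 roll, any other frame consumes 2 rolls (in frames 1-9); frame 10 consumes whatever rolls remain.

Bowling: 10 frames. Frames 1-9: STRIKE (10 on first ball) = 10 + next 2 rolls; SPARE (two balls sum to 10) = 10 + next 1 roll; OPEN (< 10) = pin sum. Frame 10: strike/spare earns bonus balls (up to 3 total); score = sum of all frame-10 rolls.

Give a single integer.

Answer: 129

Derivation:
Frame 1: SPARE (6+4=10). 10 + next roll (8) = 18. Cumulative: 18
Frame 2: OPEN (8+1=9). Cumulative: 27
Frame 3: SPARE (2+8=10). 10 + next roll (7) = 17. Cumulative: 44
Frame 4: SPARE (7+3=10). 10 + next roll (0) = 10. Cumulative: 54
Frame 5: OPEN (0+9=9). Cumulative: 63
Frame 6: STRIKE. 10 + next two rolls (2+1) = 13. Cumulative: 76
Frame 7: OPEN (2+1=3). Cumulative: 79
Frame 8: SPARE (9+1=10). 10 + next roll (7) = 17. Cumulative: 96
Frame 9: SPARE (7+3=10). 10 + next roll (3) = 13. Cumulative: 109
Frame 10: SPARE. Sum of all frame-10 rolls (3+7+10) = 20. Cumulative: 129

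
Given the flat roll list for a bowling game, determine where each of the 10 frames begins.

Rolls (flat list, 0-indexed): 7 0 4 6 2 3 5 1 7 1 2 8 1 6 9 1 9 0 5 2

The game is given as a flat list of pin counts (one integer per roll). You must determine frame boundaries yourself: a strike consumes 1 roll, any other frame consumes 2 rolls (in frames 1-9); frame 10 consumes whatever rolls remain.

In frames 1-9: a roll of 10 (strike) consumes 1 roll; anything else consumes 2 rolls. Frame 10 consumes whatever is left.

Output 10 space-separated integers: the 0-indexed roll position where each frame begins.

Frame 1 starts at roll index 0: rolls=7,0 (sum=7), consumes 2 rolls
Frame 2 starts at roll index 2: rolls=4,6 (sum=10), consumes 2 rolls
Frame 3 starts at roll index 4: rolls=2,3 (sum=5), consumes 2 rolls
Frame 4 starts at roll index 6: rolls=5,1 (sum=6), consumes 2 rolls
Frame 5 starts at roll index 8: rolls=7,1 (sum=8), consumes 2 rolls
Frame 6 starts at roll index 10: rolls=2,8 (sum=10), consumes 2 rolls
Frame 7 starts at roll index 12: rolls=1,6 (sum=7), consumes 2 rolls
Frame 8 starts at roll index 14: rolls=9,1 (sum=10), consumes 2 rolls
Frame 9 starts at roll index 16: rolls=9,0 (sum=9), consumes 2 rolls
Frame 10 starts at roll index 18: 2 remaining rolls

Answer: 0 2 4 6 8 10 12 14 16 18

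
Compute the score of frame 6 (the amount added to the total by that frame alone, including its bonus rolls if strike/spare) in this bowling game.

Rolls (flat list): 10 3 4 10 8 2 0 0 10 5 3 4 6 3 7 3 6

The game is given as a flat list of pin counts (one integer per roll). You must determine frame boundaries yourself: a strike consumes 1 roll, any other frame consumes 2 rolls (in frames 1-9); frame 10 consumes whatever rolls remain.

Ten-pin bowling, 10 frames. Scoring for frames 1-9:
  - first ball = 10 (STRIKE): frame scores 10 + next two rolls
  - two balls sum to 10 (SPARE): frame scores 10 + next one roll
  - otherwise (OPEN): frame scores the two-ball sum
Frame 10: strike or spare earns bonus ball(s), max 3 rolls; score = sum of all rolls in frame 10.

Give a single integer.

Answer: 18

Derivation:
Frame 1: STRIKE. 10 + next two rolls (3+4) = 17. Cumulative: 17
Frame 2: OPEN (3+4=7). Cumulative: 24
Frame 3: STRIKE. 10 + next two rolls (8+2) = 20. Cumulative: 44
Frame 4: SPARE (8+2=10). 10 + next roll (0) = 10. Cumulative: 54
Frame 5: OPEN (0+0=0). Cumulative: 54
Frame 6: STRIKE. 10 + next two rolls (5+3) = 18. Cumulative: 72
Frame 7: OPEN (5+3=8). Cumulative: 80
Frame 8: SPARE (4+6=10). 10 + next roll (3) = 13. Cumulative: 93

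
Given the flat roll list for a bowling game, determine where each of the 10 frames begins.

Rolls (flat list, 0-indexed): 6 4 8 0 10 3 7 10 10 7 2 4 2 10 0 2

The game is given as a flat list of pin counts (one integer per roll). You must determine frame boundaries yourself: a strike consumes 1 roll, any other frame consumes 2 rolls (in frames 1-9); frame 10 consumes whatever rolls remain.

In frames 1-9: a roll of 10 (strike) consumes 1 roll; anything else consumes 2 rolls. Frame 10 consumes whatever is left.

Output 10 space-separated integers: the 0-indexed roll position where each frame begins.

Frame 1 starts at roll index 0: rolls=6,4 (sum=10), consumes 2 rolls
Frame 2 starts at roll index 2: rolls=8,0 (sum=8), consumes 2 rolls
Frame 3 starts at roll index 4: roll=10 (strike), consumes 1 roll
Frame 4 starts at roll index 5: rolls=3,7 (sum=10), consumes 2 rolls
Frame 5 starts at roll index 7: roll=10 (strike), consumes 1 roll
Frame 6 starts at roll index 8: roll=10 (strike), consumes 1 roll
Frame 7 starts at roll index 9: rolls=7,2 (sum=9), consumes 2 rolls
Frame 8 starts at roll index 11: rolls=4,2 (sum=6), consumes 2 rolls
Frame 9 starts at roll index 13: roll=10 (strike), consumes 1 roll
Frame 10 starts at roll index 14: 2 remaining rolls

Answer: 0 2 4 5 7 8 9 11 13 14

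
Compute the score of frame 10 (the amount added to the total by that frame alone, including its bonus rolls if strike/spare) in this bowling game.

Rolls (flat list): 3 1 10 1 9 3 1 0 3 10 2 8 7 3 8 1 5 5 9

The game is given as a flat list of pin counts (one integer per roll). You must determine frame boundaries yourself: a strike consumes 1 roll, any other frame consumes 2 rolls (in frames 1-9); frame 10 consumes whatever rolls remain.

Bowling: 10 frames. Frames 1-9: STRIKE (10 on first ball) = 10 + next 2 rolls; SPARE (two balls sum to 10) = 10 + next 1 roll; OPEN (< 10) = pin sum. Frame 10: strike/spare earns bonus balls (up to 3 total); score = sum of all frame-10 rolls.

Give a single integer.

Answer: 19

Derivation:
Frame 1: OPEN (3+1=4). Cumulative: 4
Frame 2: STRIKE. 10 + next two rolls (1+9) = 20. Cumulative: 24
Frame 3: SPARE (1+9=10). 10 + next roll (3) = 13. Cumulative: 37
Frame 4: OPEN (3+1=4). Cumulative: 41
Frame 5: OPEN (0+3=3). Cumulative: 44
Frame 6: STRIKE. 10 + next two rolls (2+8) = 20. Cumulative: 64
Frame 7: SPARE (2+8=10). 10 + next roll (7) = 17. Cumulative: 81
Frame 8: SPARE (7+3=10). 10 + next roll (8) = 18. Cumulative: 99
Frame 9: OPEN (8+1=9). Cumulative: 108
Frame 10: SPARE. Sum of all frame-10 rolls (5+5+9) = 19. Cumulative: 127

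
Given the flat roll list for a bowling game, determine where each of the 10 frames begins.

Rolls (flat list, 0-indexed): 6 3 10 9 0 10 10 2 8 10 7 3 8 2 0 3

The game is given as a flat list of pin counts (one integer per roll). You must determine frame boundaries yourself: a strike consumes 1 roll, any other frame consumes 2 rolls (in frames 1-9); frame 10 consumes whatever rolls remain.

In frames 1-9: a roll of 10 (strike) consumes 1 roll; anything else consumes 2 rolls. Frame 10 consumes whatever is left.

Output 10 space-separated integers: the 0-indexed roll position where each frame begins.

Answer: 0 2 3 5 6 7 9 10 12 14

Derivation:
Frame 1 starts at roll index 0: rolls=6,3 (sum=9), consumes 2 rolls
Frame 2 starts at roll index 2: roll=10 (strike), consumes 1 roll
Frame 3 starts at roll index 3: rolls=9,0 (sum=9), consumes 2 rolls
Frame 4 starts at roll index 5: roll=10 (strike), consumes 1 roll
Frame 5 starts at roll index 6: roll=10 (strike), consumes 1 roll
Frame 6 starts at roll index 7: rolls=2,8 (sum=10), consumes 2 rolls
Frame 7 starts at roll index 9: roll=10 (strike), consumes 1 roll
Frame 8 starts at roll index 10: rolls=7,3 (sum=10), consumes 2 rolls
Frame 9 starts at roll index 12: rolls=8,2 (sum=10), consumes 2 rolls
Frame 10 starts at roll index 14: 2 remaining rolls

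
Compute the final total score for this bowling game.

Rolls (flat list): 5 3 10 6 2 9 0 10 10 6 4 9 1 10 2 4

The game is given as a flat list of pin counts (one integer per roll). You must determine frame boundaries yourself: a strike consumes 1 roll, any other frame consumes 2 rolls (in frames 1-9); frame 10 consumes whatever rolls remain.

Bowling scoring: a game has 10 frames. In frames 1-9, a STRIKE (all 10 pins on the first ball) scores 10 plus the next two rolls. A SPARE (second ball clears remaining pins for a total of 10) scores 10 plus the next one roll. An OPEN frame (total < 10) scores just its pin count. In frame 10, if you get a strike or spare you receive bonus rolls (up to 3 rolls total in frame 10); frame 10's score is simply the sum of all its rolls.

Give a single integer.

Answer: 150

Derivation:
Frame 1: OPEN (5+3=8). Cumulative: 8
Frame 2: STRIKE. 10 + next two rolls (6+2) = 18. Cumulative: 26
Frame 3: OPEN (6+2=8). Cumulative: 34
Frame 4: OPEN (9+0=9). Cumulative: 43
Frame 5: STRIKE. 10 + next two rolls (10+6) = 26. Cumulative: 69
Frame 6: STRIKE. 10 + next two rolls (6+4) = 20. Cumulative: 89
Frame 7: SPARE (6+4=10). 10 + next roll (9) = 19. Cumulative: 108
Frame 8: SPARE (9+1=10). 10 + next roll (10) = 20. Cumulative: 128
Frame 9: STRIKE. 10 + next two rolls (2+4) = 16. Cumulative: 144
Frame 10: OPEN. Sum of all frame-10 rolls (2+4) = 6. Cumulative: 150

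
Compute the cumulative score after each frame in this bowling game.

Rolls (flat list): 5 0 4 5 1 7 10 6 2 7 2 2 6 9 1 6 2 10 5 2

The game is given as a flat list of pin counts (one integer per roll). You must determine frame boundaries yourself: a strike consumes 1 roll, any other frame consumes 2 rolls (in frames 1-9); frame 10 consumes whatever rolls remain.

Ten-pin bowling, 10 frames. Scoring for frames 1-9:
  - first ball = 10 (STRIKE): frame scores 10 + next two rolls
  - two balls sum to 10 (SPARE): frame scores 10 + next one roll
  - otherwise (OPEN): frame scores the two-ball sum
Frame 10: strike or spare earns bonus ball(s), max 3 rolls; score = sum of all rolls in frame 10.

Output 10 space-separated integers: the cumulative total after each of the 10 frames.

Answer: 5 14 22 40 48 57 65 81 89 106

Derivation:
Frame 1: OPEN (5+0=5). Cumulative: 5
Frame 2: OPEN (4+5=9). Cumulative: 14
Frame 3: OPEN (1+7=8). Cumulative: 22
Frame 4: STRIKE. 10 + next two rolls (6+2) = 18. Cumulative: 40
Frame 5: OPEN (6+2=8). Cumulative: 48
Frame 6: OPEN (7+2=9). Cumulative: 57
Frame 7: OPEN (2+6=8). Cumulative: 65
Frame 8: SPARE (9+1=10). 10 + next roll (6) = 16. Cumulative: 81
Frame 9: OPEN (6+2=8). Cumulative: 89
Frame 10: STRIKE. Sum of all frame-10 rolls (10+5+2) = 17. Cumulative: 106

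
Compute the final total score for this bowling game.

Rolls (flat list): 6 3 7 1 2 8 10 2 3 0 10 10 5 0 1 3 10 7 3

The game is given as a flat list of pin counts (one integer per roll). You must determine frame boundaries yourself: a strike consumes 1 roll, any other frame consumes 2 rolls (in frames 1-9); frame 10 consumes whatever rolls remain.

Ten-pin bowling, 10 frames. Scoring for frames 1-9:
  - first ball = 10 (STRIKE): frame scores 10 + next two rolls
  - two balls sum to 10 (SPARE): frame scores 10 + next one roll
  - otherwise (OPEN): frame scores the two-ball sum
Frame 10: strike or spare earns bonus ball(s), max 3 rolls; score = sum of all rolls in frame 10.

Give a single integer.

Answer: 121

Derivation:
Frame 1: OPEN (6+3=9). Cumulative: 9
Frame 2: OPEN (7+1=8). Cumulative: 17
Frame 3: SPARE (2+8=10). 10 + next roll (10) = 20. Cumulative: 37
Frame 4: STRIKE. 10 + next two rolls (2+3) = 15. Cumulative: 52
Frame 5: OPEN (2+3=5). Cumulative: 57
Frame 6: SPARE (0+10=10). 10 + next roll (10) = 20. Cumulative: 77
Frame 7: STRIKE. 10 + next two rolls (5+0) = 15. Cumulative: 92
Frame 8: OPEN (5+0=5). Cumulative: 97
Frame 9: OPEN (1+3=4). Cumulative: 101
Frame 10: STRIKE. Sum of all frame-10 rolls (10+7+3) = 20. Cumulative: 121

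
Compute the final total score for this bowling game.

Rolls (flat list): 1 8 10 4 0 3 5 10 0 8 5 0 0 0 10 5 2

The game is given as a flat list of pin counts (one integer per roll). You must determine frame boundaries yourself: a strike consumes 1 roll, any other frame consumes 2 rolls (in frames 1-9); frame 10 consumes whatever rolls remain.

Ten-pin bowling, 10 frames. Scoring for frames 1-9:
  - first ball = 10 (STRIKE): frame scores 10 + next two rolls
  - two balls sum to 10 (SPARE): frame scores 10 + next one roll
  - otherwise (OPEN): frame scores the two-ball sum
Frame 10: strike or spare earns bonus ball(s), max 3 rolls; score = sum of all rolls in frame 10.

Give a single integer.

Answer: 90

Derivation:
Frame 1: OPEN (1+8=9). Cumulative: 9
Frame 2: STRIKE. 10 + next two rolls (4+0) = 14. Cumulative: 23
Frame 3: OPEN (4+0=4). Cumulative: 27
Frame 4: OPEN (3+5=8). Cumulative: 35
Frame 5: STRIKE. 10 + next two rolls (0+8) = 18. Cumulative: 53
Frame 6: OPEN (0+8=8). Cumulative: 61
Frame 7: OPEN (5+0=5). Cumulative: 66
Frame 8: OPEN (0+0=0). Cumulative: 66
Frame 9: STRIKE. 10 + next two rolls (5+2) = 17. Cumulative: 83
Frame 10: OPEN. Sum of all frame-10 rolls (5+2) = 7. Cumulative: 90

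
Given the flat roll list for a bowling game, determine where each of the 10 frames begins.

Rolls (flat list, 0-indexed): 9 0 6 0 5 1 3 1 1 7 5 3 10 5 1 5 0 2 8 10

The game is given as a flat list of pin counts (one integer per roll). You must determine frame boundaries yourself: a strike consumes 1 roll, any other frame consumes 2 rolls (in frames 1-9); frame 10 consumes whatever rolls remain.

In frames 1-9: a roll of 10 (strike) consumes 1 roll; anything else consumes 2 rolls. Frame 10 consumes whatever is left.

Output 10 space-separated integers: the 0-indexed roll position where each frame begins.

Answer: 0 2 4 6 8 10 12 13 15 17

Derivation:
Frame 1 starts at roll index 0: rolls=9,0 (sum=9), consumes 2 rolls
Frame 2 starts at roll index 2: rolls=6,0 (sum=6), consumes 2 rolls
Frame 3 starts at roll index 4: rolls=5,1 (sum=6), consumes 2 rolls
Frame 4 starts at roll index 6: rolls=3,1 (sum=4), consumes 2 rolls
Frame 5 starts at roll index 8: rolls=1,7 (sum=8), consumes 2 rolls
Frame 6 starts at roll index 10: rolls=5,3 (sum=8), consumes 2 rolls
Frame 7 starts at roll index 12: roll=10 (strike), consumes 1 roll
Frame 8 starts at roll index 13: rolls=5,1 (sum=6), consumes 2 rolls
Frame 9 starts at roll index 15: rolls=5,0 (sum=5), consumes 2 rolls
Frame 10 starts at roll index 17: 3 remaining rolls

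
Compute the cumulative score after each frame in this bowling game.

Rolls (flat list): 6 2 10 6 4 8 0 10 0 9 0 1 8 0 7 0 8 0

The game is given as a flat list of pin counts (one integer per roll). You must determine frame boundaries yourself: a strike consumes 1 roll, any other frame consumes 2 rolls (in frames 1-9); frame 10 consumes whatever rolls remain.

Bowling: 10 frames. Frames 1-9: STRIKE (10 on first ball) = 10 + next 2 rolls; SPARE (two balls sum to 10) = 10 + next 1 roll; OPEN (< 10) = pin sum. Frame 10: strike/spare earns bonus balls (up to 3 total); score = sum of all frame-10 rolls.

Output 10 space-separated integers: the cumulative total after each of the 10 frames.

Answer: 8 28 46 54 73 82 83 91 98 106

Derivation:
Frame 1: OPEN (6+2=8). Cumulative: 8
Frame 2: STRIKE. 10 + next two rolls (6+4) = 20. Cumulative: 28
Frame 3: SPARE (6+4=10). 10 + next roll (8) = 18. Cumulative: 46
Frame 4: OPEN (8+0=8). Cumulative: 54
Frame 5: STRIKE. 10 + next two rolls (0+9) = 19. Cumulative: 73
Frame 6: OPEN (0+9=9). Cumulative: 82
Frame 7: OPEN (0+1=1). Cumulative: 83
Frame 8: OPEN (8+0=8). Cumulative: 91
Frame 9: OPEN (7+0=7). Cumulative: 98
Frame 10: OPEN. Sum of all frame-10 rolls (8+0) = 8. Cumulative: 106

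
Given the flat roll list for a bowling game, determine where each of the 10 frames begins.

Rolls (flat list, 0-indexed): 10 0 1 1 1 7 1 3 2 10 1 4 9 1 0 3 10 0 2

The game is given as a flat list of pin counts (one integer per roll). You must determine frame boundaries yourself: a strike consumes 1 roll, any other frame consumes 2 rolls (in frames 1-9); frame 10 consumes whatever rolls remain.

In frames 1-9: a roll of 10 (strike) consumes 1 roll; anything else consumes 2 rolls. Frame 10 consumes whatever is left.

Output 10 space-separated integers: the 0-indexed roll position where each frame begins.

Answer: 0 1 3 5 7 9 10 12 14 16

Derivation:
Frame 1 starts at roll index 0: roll=10 (strike), consumes 1 roll
Frame 2 starts at roll index 1: rolls=0,1 (sum=1), consumes 2 rolls
Frame 3 starts at roll index 3: rolls=1,1 (sum=2), consumes 2 rolls
Frame 4 starts at roll index 5: rolls=7,1 (sum=8), consumes 2 rolls
Frame 5 starts at roll index 7: rolls=3,2 (sum=5), consumes 2 rolls
Frame 6 starts at roll index 9: roll=10 (strike), consumes 1 roll
Frame 7 starts at roll index 10: rolls=1,4 (sum=5), consumes 2 rolls
Frame 8 starts at roll index 12: rolls=9,1 (sum=10), consumes 2 rolls
Frame 9 starts at roll index 14: rolls=0,3 (sum=3), consumes 2 rolls
Frame 10 starts at roll index 16: 3 remaining rolls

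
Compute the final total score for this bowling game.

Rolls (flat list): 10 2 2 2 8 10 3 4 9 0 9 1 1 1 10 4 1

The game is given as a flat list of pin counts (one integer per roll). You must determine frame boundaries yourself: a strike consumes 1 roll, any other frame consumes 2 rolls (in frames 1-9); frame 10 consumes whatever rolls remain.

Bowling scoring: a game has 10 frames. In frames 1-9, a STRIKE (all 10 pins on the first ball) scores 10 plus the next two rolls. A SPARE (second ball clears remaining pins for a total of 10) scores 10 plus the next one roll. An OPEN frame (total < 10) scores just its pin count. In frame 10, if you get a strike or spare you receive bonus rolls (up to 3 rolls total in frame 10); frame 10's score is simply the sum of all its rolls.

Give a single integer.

Frame 1: STRIKE. 10 + next two rolls (2+2) = 14. Cumulative: 14
Frame 2: OPEN (2+2=4). Cumulative: 18
Frame 3: SPARE (2+8=10). 10 + next roll (10) = 20. Cumulative: 38
Frame 4: STRIKE. 10 + next two rolls (3+4) = 17. Cumulative: 55
Frame 5: OPEN (3+4=7). Cumulative: 62
Frame 6: OPEN (9+0=9). Cumulative: 71
Frame 7: SPARE (9+1=10). 10 + next roll (1) = 11. Cumulative: 82
Frame 8: OPEN (1+1=2). Cumulative: 84
Frame 9: STRIKE. 10 + next two rolls (4+1) = 15. Cumulative: 99
Frame 10: OPEN. Sum of all frame-10 rolls (4+1) = 5. Cumulative: 104

Answer: 104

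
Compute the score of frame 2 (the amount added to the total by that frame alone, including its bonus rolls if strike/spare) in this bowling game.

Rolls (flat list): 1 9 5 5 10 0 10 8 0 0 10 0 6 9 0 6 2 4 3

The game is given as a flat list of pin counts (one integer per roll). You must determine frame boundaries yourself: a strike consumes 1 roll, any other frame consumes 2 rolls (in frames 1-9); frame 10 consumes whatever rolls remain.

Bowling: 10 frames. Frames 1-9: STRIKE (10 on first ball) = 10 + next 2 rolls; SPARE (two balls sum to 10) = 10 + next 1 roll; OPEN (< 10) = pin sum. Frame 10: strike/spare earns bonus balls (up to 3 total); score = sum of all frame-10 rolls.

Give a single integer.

Answer: 20

Derivation:
Frame 1: SPARE (1+9=10). 10 + next roll (5) = 15. Cumulative: 15
Frame 2: SPARE (5+5=10). 10 + next roll (10) = 20. Cumulative: 35
Frame 3: STRIKE. 10 + next two rolls (0+10) = 20. Cumulative: 55
Frame 4: SPARE (0+10=10). 10 + next roll (8) = 18. Cumulative: 73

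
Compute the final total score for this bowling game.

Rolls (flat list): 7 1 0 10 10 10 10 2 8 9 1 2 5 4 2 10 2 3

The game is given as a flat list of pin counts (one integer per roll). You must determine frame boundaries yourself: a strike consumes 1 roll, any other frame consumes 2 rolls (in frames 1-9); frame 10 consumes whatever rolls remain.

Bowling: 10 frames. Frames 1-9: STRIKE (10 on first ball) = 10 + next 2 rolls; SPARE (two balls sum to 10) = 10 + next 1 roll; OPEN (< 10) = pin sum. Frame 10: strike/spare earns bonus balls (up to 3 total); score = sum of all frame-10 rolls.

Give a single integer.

Answer: 159

Derivation:
Frame 1: OPEN (7+1=8). Cumulative: 8
Frame 2: SPARE (0+10=10). 10 + next roll (10) = 20. Cumulative: 28
Frame 3: STRIKE. 10 + next two rolls (10+10) = 30. Cumulative: 58
Frame 4: STRIKE. 10 + next two rolls (10+2) = 22. Cumulative: 80
Frame 5: STRIKE. 10 + next two rolls (2+8) = 20. Cumulative: 100
Frame 6: SPARE (2+8=10). 10 + next roll (9) = 19. Cumulative: 119
Frame 7: SPARE (9+1=10). 10 + next roll (2) = 12. Cumulative: 131
Frame 8: OPEN (2+5=7). Cumulative: 138
Frame 9: OPEN (4+2=6). Cumulative: 144
Frame 10: STRIKE. Sum of all frame-10 rolls (10+2+3) = 15. Cumulative: 159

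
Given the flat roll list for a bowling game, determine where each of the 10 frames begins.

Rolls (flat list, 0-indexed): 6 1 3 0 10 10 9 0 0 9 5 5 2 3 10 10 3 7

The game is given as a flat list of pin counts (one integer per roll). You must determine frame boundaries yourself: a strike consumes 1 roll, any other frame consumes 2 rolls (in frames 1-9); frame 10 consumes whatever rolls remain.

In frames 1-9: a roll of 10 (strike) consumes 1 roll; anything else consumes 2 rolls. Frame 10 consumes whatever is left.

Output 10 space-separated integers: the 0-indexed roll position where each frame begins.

Answer: 0 2 4 5 6 8 10 12 14 15

Derivation:
Frame 1 starts at roll index 0: rolls=6,1 (sum=7), consumes 2 rolls
Frame 2 starts at roll index 2: rolls=3,0 (sum=3), consumes 2 rolls
Frame 3 starts at roll index 4: roll=10 (strike), consumes 1 roll
Frame 4 starts at roll index 5: roll=10 (strike), consumes 1 roll
Frame 5 starts at roll index 6: rolls=9,0 (sum=9), consumes 2 rolls
Frame 6 starts at roll index 8: rolls=0,9 (sum=9), consumes 2 rolls
Frame 7 starts at roll index 10: rolls=5,5 (sum=10), consumes 2 rolls
Frame 8 starts at roll index 12: rolls=2,3 (sum=5), consumes 2 rolls
Frame 9 starts at roll index 14: roll=10 (strike), consumes 1 roll
Frame 10 starts at roll index 15: 3 remaining rolls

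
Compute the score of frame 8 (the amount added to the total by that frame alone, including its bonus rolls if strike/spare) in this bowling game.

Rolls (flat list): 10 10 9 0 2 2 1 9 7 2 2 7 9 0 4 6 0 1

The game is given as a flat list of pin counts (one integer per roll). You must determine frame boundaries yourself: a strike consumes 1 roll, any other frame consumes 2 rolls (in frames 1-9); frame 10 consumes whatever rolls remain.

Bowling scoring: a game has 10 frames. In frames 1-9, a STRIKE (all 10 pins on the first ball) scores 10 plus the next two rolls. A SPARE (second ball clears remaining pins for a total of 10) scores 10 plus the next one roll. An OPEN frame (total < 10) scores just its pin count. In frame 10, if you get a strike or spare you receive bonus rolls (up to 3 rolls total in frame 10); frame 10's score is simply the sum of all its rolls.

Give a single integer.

Answer: 9

Derivation:
Frame 1: STRIKE. 10 + next two rolls (10+9) = 29. Cumulative: 29
Frame 2: STRIKE. 10 + next two rolls (9+0) = 19. Cumulative: 48
Frame 3: OPEN (9+0=9). Cumulative: 57
Frame 4: OPEN (2+2=4). Cumulative: 61
Frame 5: SPARE (1+9=10). 10 + next roll (7) = 17. Cumulative: 78
Frame 6: OPEN (7+2=9). Cumulative: 87
Frame 7: OPEN (2+7=9). Cumulative: 96
Frame 8: OPEN (9+0=9). Cumulative: 105
Frame 9: SPARE (4+6=10). 10 + next roll (0) = 10. Cumulative: 115
Frame 10: OPEN. Sum of all frame-10 rolls (0+1) = 1. Cumulative: 116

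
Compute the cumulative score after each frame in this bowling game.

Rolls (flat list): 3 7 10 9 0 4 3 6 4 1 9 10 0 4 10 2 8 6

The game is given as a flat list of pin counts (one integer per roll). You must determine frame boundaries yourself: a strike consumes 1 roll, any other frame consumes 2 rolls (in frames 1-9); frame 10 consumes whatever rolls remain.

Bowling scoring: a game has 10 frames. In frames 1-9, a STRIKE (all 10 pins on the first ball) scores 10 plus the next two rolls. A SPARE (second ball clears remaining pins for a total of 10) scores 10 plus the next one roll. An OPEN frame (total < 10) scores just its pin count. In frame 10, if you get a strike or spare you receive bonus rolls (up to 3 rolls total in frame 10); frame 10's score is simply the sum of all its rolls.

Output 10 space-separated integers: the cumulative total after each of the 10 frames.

Frame 1: SPARE (3+7=10). 10 + next roll (10) = 20. Cumulative: 20
Frame 2: STRIKE. 10 + next two rolls (9+0) = 19. Cumulative: 39
Frame 3: OPEN (9+0=9). Cumulative: 48
Frame 4: OPEN (4+3=7). Cumulative: 55
Frame 5: SPARE (6+4=10). 10 + next roll (1) = 11. Cumulative: 66
Frame 6: SPARE (1+9=10). 10 + next roll (10) = 20. Cumulative: 86
Frame 7: STRIKE. 10 + next two rolls (0+4) = 14. Cumulative: 100
Frame 8: OPEN (0+4=4). Cumulative: 104
Frame 9: STRIKE. 10 + next two rolls (2+8) = 20. Cumulative: 124
Frame 10: SPARE. Sum of all frame-10 rolls (2+8+6) = 16. Cumulative: 140

Answer: 20 39 48 55 66 86 100 104 124 140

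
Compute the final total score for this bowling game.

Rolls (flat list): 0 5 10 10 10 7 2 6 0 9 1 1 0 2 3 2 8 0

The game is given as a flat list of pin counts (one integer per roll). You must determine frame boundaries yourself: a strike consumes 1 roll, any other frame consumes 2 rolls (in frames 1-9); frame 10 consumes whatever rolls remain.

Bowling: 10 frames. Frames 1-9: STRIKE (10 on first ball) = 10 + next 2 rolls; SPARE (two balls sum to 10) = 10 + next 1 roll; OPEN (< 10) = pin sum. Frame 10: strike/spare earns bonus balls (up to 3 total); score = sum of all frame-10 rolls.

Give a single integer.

Frame 1: OPEN (0+5=5). Cumulative: 5
Frame 2: STRIKE. 10 + next two rolls (10+10) = 30. Cumulative: 35
Frame 3: STRIKE. 10 + next two rolls (10+7) = 27. Cumulative: 62
Frame 4: STRIKE. 10 + next two rolls (7+2) = 19. Cumulative: 81
Frame 5: OPEN (7+2=9). Cumulative: 90
Frame 6: OPEN (6+0=6). Cumulative: 96
Frame 7: SPARE (9+1=10). 10 + next roll (1) = 11. Cumulative: 107
Frame 8: OPEN (1+0=1). Cumulative: 108
Frame 9: OPEN (2+3=5). Cumulative: 113
Frame 10: SPARE. Sum of all frame-10 rolls (2+8+0) = 10. Cumulative: 123

Answer: 123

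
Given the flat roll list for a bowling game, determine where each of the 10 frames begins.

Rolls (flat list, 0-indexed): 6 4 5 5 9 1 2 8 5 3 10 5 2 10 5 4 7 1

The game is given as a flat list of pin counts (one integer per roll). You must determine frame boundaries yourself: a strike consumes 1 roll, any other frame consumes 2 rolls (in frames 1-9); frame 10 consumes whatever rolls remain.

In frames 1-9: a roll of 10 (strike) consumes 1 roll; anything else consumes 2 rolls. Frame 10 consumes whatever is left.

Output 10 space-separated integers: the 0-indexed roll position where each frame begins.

Frame 1 starts at roll index 0: rolls=6,4 (sum=10), consumes 2 rolls
Frame 2 starts at roll index 2: rolls=5,5 (sum=10), consumes 2 rolls
Frame 3 starts at roll index 4: rolls=9,1 (sum=10), consumes 2 rolls
Frame 4 starts at roll index 6: rolls=2,8 (sum=10), consumes 2 rolls
Frame 5 starts at roll index 8: rolls=5,3 (sum=8), consumes 2 rolls
Frame 6 starts at roll index 10: roll=10 (strike), consumes 1 roll
Frame 7 starts at roll index 11: rolls=5,2 (sum=7), consumes 2 rolls
Frame 8 starts at roll index 13: roll=10 (strike), consumes 1 roll
Frame 9 starts at roll index 14: rolls=5,4 (sum=9), consumes 2 rolls
Frame 10 starts at roll index 16: 2 remaining rolls

Answer: 0 2 4 6 8 10 11 13 14 16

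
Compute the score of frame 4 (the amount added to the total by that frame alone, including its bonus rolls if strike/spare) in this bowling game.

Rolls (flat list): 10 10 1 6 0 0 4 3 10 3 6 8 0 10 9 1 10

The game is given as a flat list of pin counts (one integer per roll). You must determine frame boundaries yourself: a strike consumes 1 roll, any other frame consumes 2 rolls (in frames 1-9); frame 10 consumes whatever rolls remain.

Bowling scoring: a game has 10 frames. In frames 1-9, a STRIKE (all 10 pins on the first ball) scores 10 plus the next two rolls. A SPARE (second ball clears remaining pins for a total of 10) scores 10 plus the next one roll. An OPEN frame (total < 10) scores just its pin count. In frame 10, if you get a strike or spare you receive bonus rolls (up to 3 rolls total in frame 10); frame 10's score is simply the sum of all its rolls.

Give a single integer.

Answer: 0

Derivation:
Frame 1: STRIKE. 10 + next two rolls (10+1) = 21. Cumulative: 21
Frame 2: STRIKE. 10 + next two rolls (1+6) = 17. Cumulative: 38
Frame 3: OPEN (1+6=7). Cumulative: 45
Frame 4: OPEN (0+0=0). Cumulative: 45
Frame 5: OPEN (4+3=7). Cumulative: 52
Frame 6: STRIKE. 10 + next two rolls (3+6) = 19. Cumulative: 71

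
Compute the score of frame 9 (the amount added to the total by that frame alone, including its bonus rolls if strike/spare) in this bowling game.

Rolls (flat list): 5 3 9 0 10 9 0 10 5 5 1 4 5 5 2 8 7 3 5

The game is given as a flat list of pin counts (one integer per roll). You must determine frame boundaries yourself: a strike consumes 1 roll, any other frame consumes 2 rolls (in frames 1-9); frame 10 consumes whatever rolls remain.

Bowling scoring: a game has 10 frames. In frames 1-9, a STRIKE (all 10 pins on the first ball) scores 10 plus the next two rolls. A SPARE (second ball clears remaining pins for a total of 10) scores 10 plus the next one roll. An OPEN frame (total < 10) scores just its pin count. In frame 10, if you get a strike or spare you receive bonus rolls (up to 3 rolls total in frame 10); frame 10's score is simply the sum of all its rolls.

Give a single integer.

Answer: 17

Derivation:
Frame 1: OPEN (5+3=8). Cumulative: 8
Frame 2: OPEN (9+0=9). Cumulative: 17
Frame 3: STRIKE. 10 + next two rolls (9+0) = 19. Cumulative: 36
Frame 4: OPEN (9+0=9). Cumulative: 45
Frame 5: STRIKE. 10 + next two rolls (5+5) = 20. Cumulative: 65
Frame 6: SPARE (5+5=10). 10 + next roll (1) = 11. Cumulative: 76
Frame 7: OPEN (1+4=5). Cumulative: 81
Frame 8: SPARE (5+5=10). 10 + next roll (2) = 12. Cumulative: 93
Frame 9: SPARE (2+8=10). 10 + next roll (7) = 17. Cumulative: 110
Frame 10: SPARE. Sum of all frame-10 rolls (7+3+5) = 15. Cumulative: 125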